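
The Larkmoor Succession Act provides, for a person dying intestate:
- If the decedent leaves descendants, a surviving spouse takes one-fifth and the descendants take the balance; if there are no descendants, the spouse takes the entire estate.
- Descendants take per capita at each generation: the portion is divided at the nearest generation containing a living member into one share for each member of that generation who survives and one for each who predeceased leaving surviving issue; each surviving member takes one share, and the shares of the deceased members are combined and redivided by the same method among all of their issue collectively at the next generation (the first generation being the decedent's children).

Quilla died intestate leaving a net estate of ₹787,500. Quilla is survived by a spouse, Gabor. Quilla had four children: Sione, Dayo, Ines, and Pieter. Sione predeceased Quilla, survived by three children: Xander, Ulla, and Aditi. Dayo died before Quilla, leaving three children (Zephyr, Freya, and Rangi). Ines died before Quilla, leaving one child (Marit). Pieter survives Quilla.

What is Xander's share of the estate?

Gabor takes one-fifth of ₹787,500 = ₹157,500. The remaining ₹630,000 passes to the descendants.
The descendants' portion (₹630,000) is divided at the children's generation into 4 shares of ₹157,500. Pieter takes ₹157,500. The 3 shares of the deceased (Sione, Dayo, and Ines) are combined into a pool of ₹472,500.
That pool (₹472,500) is divided at the grandchildren's generation equally among Xander, Ulla, Aditi, Zephyr, Freya, Rangi, and Marit: ₹67,500 each.

Xander receives ₹67,500.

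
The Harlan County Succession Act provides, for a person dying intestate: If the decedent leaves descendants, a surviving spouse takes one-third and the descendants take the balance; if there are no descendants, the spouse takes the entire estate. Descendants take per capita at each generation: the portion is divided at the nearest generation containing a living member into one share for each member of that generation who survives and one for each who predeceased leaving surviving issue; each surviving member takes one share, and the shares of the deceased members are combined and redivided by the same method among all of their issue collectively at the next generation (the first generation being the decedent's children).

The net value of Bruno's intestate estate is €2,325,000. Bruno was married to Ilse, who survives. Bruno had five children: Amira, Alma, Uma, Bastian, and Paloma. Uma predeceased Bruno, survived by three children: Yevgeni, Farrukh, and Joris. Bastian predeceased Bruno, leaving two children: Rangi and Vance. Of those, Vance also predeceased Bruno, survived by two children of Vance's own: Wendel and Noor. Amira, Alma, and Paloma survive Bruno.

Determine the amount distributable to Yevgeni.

Yevgeni receives €124,000.

Ilse takes one-third of €2,325,000 = €775,000. The remaining €1,550,000 passes to the descendants.
The descendants' portion (€1,550,000) is divided at the children's generation into 5 shares of €310,000. Amira, Alma, and Paloma each take €310,000. The 2 shares of the deceased (Uma and Bastian) are combined into a pool of €620,000.
That pool (€620,000) is divided at the grandchildren's generation into 5 shares of €124,000. Yevgeni, Farrukh, Joris, and Rangi each take €124,000. The remaining share for the deceased Vance (€124,000) is carried to the next generation.
That pool (€124,000) is divided at the great-grandchildren's generation equally among Wendel and Noor: €62,000 each.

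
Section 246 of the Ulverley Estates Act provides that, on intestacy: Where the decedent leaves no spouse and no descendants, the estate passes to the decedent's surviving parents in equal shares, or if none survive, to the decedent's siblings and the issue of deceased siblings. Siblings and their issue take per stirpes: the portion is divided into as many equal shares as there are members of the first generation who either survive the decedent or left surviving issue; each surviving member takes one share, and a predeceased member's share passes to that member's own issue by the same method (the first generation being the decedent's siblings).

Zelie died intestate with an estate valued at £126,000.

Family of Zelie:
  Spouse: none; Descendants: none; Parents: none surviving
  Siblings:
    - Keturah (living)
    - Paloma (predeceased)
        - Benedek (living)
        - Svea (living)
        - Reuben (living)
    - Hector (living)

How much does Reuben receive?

Reuben receives £14,000.

The entire £126,000 passes to the siblings and their issue.
That amount (£126,000) is divided into 3 shares of £42,000: Keturah and Hector each take £42,000; Paloma's £42,000 share passes to Paloma's issue.
Paloma's share (£42,000) is divided into 3 shares of £14,000: Benedek, Svea, and Reuben each take £14,000.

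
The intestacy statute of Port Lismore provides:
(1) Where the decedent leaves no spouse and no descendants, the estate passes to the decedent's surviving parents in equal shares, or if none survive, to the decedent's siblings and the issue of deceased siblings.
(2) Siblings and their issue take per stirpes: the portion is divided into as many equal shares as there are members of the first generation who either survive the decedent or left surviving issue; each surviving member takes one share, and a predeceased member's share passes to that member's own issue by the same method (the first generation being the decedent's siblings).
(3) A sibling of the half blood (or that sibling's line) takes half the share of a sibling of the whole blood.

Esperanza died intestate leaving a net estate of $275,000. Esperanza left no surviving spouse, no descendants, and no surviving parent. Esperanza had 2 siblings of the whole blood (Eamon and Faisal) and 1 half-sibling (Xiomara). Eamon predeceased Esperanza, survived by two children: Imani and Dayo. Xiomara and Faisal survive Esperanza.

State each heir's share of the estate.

Xiomara: $55,000; Imani: $55,000; Dayo: $55,000; Faisal: $110,000

The entire $275,000 passes to the siblings and their issue.
Counting each half-blood sibling's line as half a unit, there are 5/2 units in $275,000, so one unit is $110,000. Whole-blood lines (Eamon and Faisal) take $110,000 each; half-blood lines (Xiomara) take $55,000 each.
Eamon's share ($110,000) is divided into 2 shares of $55,000: Imani and Dayo each take $55,000.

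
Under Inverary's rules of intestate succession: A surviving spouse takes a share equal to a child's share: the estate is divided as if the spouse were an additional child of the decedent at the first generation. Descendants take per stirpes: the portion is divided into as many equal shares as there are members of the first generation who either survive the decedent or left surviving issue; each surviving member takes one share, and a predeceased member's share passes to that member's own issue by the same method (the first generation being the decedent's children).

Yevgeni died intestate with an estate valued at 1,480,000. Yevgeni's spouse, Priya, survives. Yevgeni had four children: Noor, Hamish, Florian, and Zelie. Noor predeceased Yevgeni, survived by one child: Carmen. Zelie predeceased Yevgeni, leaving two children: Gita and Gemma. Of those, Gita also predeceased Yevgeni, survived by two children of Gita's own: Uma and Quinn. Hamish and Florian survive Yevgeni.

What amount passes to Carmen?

Carmen receives 296,000.

The spouse counts as an additional share at the children's level, so there are 5 primary shares of 296,000. Priya takes one such share (296,000).
The children's combined portion (1,184,000) is divided into 4 shares of 296,000: Hamish and Florian each take 296,000; Noor's 296,000 share passes to Noor's issue; Zelie's 296,000 share passes to Zelie's issue.
Noor's share (296,000) passes entirely to Carmen.
Zelie's share (296,000) is divided into 2 shares of 148,000: Gemma takes 148,000; Gita's 148,000 share passes to Gita's issue.
Gita's share (148,000) is divided into 2 shares of 74,000: Uma and Quinn each take 74,000.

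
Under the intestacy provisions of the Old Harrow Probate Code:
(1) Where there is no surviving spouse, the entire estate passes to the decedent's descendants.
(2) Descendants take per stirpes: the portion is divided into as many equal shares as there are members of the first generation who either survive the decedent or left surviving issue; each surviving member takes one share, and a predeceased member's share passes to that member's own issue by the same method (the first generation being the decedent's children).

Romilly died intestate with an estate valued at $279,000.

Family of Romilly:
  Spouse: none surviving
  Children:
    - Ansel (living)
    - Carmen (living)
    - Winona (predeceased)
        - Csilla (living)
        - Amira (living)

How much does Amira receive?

The entire $279,000 passes to the descendants.
That amount ($279,000) is divided into 3 shares of $93,000: Ansel and Carmen each take $93,000; Winona's $93,000 share passes to Winona's issue.
Winona's share ($93,000) is divided into 2 shares of $46,500: Csilla and Amira each take $46,500.

Amira receives $46,500.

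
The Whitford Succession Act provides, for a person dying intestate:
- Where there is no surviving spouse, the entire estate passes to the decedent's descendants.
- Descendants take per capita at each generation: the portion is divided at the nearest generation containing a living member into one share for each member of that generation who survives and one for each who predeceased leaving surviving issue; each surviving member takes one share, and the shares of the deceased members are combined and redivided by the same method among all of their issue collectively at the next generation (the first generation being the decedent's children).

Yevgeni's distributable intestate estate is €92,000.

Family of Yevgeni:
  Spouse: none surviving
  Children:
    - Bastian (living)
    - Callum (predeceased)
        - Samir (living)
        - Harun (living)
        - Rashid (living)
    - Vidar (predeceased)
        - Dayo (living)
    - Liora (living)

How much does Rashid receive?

Rashid receives €11,500.

The entire €92,000 passes to the descendants.
That amount (€92,000) is divided at the children's generation into 4 shares of €23,000. Bastian and Liora each take €23,000. The 2 shares of the deceased (Callum and Vidar) are combined into a pool of €46,000.
That pool (€46,000) is divided at the grandchildren's generation equally among Samir, Harun, Rashid, and Dayo: €11,500 each.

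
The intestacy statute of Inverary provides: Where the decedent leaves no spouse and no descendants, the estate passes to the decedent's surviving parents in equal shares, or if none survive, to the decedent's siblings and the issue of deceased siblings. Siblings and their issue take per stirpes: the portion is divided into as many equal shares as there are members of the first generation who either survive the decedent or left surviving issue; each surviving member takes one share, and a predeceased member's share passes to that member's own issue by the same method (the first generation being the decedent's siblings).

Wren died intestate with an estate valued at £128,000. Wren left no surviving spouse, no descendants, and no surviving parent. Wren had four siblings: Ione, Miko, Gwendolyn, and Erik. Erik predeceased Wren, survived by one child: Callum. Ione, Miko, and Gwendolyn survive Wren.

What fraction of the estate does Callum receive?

The entire £128,000 passes to the siblings and their issue.
That amount (£128,000) is divided into 4 shares of £32,000: Ione, Miko, and Gwendolyn each take £32,000; Erik's £32,000 share passes to Erik's issue.
Erik's share (£32,000) passes entirely to Callum.

Callum receives 1/4 of the estate.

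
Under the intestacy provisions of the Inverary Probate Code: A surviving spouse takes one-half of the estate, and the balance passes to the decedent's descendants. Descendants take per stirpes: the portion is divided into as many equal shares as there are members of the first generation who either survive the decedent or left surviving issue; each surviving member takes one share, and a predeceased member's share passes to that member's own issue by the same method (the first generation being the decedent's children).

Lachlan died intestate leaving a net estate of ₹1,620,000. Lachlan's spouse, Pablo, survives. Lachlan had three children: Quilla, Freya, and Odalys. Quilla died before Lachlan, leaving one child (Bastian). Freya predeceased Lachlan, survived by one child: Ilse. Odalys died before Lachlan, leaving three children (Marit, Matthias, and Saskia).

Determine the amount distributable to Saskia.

Pablo takes one-half of ₹1,620,000 = ₹810,000. The remaining ₹810,000 passes to the descendants.
The descendants' portion (₹810,000) is divided into 3 shares of ₹270,000: Quilla's ₹270,000 share passes to Quilla's issue; Freya's ₹270,000 share passes to Freya's issue; Odalys's ₹270,000 share passes to Odalys's issue.
Quilla's share (₹270,000) passes entirely to Bastian.
Freya's share (₹270,000) passes entirely to Ilse.
Odalys's share (₹270,000) is divided into 3 shares of ₹90,000: Marit, Matthias, and Saskia each take ₹90,000.

Saskia receives ₹90,000.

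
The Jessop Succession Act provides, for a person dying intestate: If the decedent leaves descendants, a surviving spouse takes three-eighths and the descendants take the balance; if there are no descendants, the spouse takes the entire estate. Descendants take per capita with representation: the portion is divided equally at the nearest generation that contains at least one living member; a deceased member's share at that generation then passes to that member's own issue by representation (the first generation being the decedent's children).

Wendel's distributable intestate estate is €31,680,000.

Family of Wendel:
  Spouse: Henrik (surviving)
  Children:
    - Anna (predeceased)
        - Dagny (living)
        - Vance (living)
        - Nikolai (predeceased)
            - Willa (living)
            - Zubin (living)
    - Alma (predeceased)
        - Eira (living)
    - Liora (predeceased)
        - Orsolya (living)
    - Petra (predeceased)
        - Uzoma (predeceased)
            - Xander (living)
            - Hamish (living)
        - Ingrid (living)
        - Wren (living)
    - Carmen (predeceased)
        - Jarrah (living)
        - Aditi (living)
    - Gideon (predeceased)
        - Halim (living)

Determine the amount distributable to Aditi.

Aditi receives €1,800,000.

Henrik takes three-eighths of €31,680,000 = €11,880,000. The remaining €19,800,000 passes to the descendants.
No child survives, so the initial division is made at the grandchildren's generation.
The descendants' portion (€19,800,000) is divided into 11 shares of €1,800,000: Dagny, Vance, Eira, Orsolya, Ingrid, Wren, Jarrah, Aditi, and Halim each take €1,800,000; Nikolai's €1,800,000 share passes to Nikolai's issue; Uzoma's €1,800,000 share passes to Uzoma's issue.
Nikolai's share (€1,800,000) is divided into 2 shares of €900,000: Willa and Zubin each take €900,000.
Uzoma's share (€1,800,000) is divided into 2 shares of €900,000: Xander and Hamish each take €900,000.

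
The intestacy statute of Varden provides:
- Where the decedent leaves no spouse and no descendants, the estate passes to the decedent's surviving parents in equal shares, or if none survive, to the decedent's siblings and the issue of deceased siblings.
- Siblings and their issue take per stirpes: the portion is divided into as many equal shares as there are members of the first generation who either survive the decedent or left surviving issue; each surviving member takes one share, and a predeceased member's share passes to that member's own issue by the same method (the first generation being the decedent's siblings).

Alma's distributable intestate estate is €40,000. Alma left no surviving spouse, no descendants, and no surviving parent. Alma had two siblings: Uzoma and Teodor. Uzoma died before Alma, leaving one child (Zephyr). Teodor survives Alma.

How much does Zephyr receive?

Zephyr receives €20,000.

The entire €40,000 passes to the siblings and their issue.
That amount (€40,000) is divided into 2 shares of €20,000: Teodor takes €20,000; Uzoma's €20,000 share passes to Uzoma's issue.
Uzoma's share (€20,000) passes entirely to Zephyr.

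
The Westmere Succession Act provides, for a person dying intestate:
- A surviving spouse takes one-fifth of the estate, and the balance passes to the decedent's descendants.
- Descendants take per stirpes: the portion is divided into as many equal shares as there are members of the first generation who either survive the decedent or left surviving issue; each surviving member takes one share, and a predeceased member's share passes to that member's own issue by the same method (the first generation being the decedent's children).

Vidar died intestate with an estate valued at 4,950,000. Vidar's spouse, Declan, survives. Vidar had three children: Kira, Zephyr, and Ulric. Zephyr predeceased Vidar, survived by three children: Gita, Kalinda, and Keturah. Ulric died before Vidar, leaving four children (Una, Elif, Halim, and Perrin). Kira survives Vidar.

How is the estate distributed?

Declan takes one-fifth of 4,950,000 = 990,000. The remaining 3,960,000 passes to the descendants.
The descendants' portion (3,960,000) is divided into 3 shares of 1,320,000: Kira takes 1,320,000; Zephyr's 1,320,000 share passes to Zephyr's issue; Ulric's 1,320,000 share passes to Ulric's issue.
Zephyr's share (1,320,000) is divided into 3 shares of 440,000: Gita, Kalinda, and Keturah each take 440,000.
Ulric's share (1,320,000) is divided into 4 shares of 330,000: Una, Elif, Halim, and Perrin each take 330,000.

Declan: 990,000; Kira: 1,320,000; Gita: 440,000; Kalinda: 440,000; Keturah: 440,000; Una: 330,000; Elif: 330,000; Halim: 330,000; Perrin: 330,000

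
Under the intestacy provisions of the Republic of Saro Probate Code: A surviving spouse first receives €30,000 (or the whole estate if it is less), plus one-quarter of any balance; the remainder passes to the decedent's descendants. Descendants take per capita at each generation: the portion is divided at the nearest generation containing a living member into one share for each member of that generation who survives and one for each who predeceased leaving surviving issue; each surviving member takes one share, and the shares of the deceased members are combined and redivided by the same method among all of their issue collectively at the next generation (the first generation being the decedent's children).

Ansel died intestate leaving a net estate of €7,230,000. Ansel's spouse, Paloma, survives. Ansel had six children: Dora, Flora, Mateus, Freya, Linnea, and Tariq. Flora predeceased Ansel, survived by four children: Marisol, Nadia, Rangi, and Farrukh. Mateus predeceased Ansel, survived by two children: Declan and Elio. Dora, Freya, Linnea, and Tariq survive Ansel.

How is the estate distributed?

Paloma: €1,830,000; Dora: €900,000; Marisol: €300,000; Nadia: €300,000; Rangi: €300,000; Farrukh: €300,000; Declan: €300,000; Elio: €300,000; Freya: €900,000; Linnea: €900,000; Tariq: €900,000

Paloma first takes €30,000, leaving a balance of €7,200,000. Paloma then takes one-quarter of the balance (€1,800,000), for a total of €1,830,000. The remaining €5,400,000 passes to the descendants.
The descendants' portion (€5,400,000) is divided at the children's generation into 6 shares of €900,000. Dora, Freya, Linnea, and Tariq each take €900,000. The 2 shares of the deceased (Flora and Mateus) are combined into a pool of €1,800,000.
That pool (€1,800,000) is divided at the grandchildren's generation equally among Marisol, Nadia, Rangi, Farrukh, Declan, and Elio: €300,000 each.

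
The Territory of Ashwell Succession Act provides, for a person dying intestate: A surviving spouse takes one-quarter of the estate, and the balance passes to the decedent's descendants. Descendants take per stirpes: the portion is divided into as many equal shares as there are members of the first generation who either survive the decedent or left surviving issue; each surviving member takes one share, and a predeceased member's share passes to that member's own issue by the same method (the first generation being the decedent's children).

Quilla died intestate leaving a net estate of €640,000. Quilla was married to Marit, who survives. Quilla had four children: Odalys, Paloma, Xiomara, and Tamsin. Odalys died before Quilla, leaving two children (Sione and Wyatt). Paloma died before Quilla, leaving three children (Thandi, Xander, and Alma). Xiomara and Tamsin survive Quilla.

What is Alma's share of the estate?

Marit takes one-quarter of €640,000 = €160,000. The remaining €480,000 passes to the descendants.
The descendants' portion (€480,000) is divided into 4 shares of €120,000: Xiomara and Tamsin each take €120,000; Odalys's €120,000 share passes to Odalys's issue; Paloma's €120,000 share passes to Paloma's issue.
Odalys's share (€120,000) is divided into 2 shares of €60,000: Sione and Wyatt each take €60,000.
Paloma's share (€120,000) is divided into 3 shares of €40,000: Thandi, Xander, and Alma each take €40,000.

Alma receives €40,000.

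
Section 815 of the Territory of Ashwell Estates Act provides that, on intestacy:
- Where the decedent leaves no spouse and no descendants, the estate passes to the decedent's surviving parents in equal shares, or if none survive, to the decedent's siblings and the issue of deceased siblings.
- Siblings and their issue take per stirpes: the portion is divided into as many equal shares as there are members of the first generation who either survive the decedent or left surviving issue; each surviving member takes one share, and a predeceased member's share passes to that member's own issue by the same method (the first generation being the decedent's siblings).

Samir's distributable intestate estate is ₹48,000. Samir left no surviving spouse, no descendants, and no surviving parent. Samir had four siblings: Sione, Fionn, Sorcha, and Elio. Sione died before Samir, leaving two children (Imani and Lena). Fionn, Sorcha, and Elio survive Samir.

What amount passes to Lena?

The entire ₹48,000 passes to the siblings and their issue.
That amount (₹48,000) is divided into 4 shares of ₹12,000: Fionn, Sorcha, and Elio each take ₹12,000; Sione's ₹12,000 share passes to Sione's issue.
Sione's share (₹12,000) is divided into 2 shares of ₹6,000: Imani and Lena each take ₹6,000.

Lena receives ₹6,000.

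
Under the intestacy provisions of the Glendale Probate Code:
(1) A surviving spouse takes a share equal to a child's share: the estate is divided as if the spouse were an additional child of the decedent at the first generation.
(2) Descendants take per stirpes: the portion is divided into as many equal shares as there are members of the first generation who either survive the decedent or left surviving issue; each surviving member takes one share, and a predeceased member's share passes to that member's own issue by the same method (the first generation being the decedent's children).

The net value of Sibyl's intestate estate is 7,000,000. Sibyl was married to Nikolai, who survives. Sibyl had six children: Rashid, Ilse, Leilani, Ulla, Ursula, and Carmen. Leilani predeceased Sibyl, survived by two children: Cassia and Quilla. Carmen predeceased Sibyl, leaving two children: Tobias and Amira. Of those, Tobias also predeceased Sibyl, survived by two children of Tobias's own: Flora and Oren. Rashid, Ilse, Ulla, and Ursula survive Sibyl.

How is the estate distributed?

Nikolai: 1,000,000; Rashid: 1,000,000; Ilse: 1,000,000; Cassia: 500,000; Quilla: 500,000; Ulla: 1,000,000; Ursula: 1,000,000; Flora: 250,000; Oren: 250,000; Amira: 500,000

The spouse counts as an additional share at the children's level, so there are 7 primary shares of 1,000,000. Nikolai takes one such share (1,000,000).
The children's combined portion (6,000,000) is divided into 6 shares of 1,000,000: Rashid, Ilse, Ulla, and Ursula each take 1,000,000; Leilani's 1,000,000 share passes to Leilani's issue; Carmen's 1,000,000 share passes to Carmen's issue.
Leilani's share (1,000,000) is divided into 2 shares of 500,000: Cassia and Quilla each take 500,000.
Carmen's share (1,000,000) is divided into 2 shares of 500,000: Amira takes 500,000; Tobias's 500,000 share passes to Tobias's issue.
Tobias's share (500,000) is divided into 2 shares of 250,000: Flora and Oren each take 250,000.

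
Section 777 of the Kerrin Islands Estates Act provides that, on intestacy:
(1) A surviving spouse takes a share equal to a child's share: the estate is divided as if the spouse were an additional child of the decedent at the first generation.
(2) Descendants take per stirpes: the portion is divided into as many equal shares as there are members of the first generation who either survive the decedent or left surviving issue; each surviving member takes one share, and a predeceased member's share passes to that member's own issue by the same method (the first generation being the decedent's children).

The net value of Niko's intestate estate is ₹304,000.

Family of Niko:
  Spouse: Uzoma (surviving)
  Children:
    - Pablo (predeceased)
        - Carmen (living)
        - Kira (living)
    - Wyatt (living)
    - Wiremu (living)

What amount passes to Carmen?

Carmen receives ₹38,000.

The spouse counts as an additional share at the children's level, so there are 4 primary shares of ₹76,000. Uzoma takes one such share (₹76,000).
The children's combined portion (₹228,000) is divided into 3 shares of ₹76,000: Wyatt and Wiremu each take ₹76,000; Pablo's ₹76,000 share passes to Pablo's issue.
Pablo's share (₹76,000) is divided into 2 shares of ₹38,000: Carmen and Kira each take ₹38,000.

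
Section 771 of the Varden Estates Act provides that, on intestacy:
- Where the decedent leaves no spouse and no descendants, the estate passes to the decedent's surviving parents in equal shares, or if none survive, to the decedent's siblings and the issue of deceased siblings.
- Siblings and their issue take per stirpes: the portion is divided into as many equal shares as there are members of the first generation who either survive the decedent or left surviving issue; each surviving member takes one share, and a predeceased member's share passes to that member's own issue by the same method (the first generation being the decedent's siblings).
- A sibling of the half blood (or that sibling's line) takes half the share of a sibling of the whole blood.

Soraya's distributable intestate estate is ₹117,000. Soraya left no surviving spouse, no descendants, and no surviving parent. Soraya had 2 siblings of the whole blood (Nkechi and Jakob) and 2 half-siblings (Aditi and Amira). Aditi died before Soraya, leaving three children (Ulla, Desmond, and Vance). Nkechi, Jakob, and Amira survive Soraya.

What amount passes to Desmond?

Desmond receives ₹6,500.

The entire ₹117,000 passes to the siblings and their issue.
Counting each half-blood sibling's line as half a unit, there are 3 units in ₹117,000, so one unit is ₹39,000. Whole-blood lines (Nkechi and Jakob) take ₹39,000 each; half-blood lines (Aditi and Amira) take ₹19,500 each.
Aditi's share (₹19,500) is divided into 3 shares of ₹6,500: Ulla, Desmond, and Vance each take ₹6,500.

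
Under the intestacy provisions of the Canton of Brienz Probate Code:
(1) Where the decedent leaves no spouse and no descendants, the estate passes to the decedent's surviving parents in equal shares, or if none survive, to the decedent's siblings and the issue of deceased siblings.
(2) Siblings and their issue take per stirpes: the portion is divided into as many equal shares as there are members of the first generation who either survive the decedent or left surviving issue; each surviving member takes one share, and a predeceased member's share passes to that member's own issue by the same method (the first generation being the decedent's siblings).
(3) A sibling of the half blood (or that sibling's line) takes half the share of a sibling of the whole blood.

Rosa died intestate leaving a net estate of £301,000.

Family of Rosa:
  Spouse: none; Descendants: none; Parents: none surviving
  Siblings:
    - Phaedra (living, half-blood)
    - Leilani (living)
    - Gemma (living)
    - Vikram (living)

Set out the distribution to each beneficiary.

The entire £301,000 passes to the siblings and their issue.
Counting each half-blood sibling's line as half a unit, there are 7/2 units in £301,000, so one unit is £86,000. Whole-blood lines (Leilani, Gemma, and Vikram) take £86,000 each; half-blood lines (Phaedra) take £43,000 each.

Phaedra: £43,000; Leilani: £86,000; Gemma: £86,000; Vikram: £86,000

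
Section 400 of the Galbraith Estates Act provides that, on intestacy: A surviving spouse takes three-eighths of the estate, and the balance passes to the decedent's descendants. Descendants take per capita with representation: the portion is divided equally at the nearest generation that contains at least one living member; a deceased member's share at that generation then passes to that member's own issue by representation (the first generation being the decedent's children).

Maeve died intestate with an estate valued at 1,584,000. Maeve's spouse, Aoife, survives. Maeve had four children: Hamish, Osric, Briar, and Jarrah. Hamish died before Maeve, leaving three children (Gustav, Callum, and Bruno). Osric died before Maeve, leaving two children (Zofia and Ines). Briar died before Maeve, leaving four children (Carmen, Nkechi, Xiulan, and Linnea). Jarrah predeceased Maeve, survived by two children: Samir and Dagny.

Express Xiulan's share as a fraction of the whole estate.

Xiulan receives 5/88 of the estate.

Aoife takes three-eighths of 1,584,000 = 594,000. The remaining 990,000 passes to the descendants.
No child survives, so the initial division is made at the grandchildren's generation.
The descendants' portion (990,000) is divided into 11 shares of 90,000: Gustav, Callum, Bruno, Zofia, Ines, Carmen, Nkechi, Xiulan, Linnea, Samir, and Dagny each take 90,000.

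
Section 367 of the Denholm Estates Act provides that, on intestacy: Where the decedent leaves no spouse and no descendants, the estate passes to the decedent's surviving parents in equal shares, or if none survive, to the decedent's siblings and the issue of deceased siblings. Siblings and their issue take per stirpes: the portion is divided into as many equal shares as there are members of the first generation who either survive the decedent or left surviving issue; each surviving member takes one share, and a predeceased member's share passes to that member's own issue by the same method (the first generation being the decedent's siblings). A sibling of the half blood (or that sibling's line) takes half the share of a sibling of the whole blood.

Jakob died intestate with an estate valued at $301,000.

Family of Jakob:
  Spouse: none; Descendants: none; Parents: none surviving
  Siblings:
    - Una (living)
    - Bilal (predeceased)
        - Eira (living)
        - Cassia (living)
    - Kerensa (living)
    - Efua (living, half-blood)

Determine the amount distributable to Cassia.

The entire $301,000 passes to the siblings and their issue.
Counting each half-blood sibling's line as half a unit, there are 7/2 units in $301,000, so one unit is $86,000. Whole-blood lines (Una, Bilal, and Kerensa) take $86,000 each; half-blood lines (Efua) take $43,000 each.
Bilal's share ($86,000) is divided into 2 shares of $43,000: Eira and Cassia each take $43,000.

Cassia receives $43,000.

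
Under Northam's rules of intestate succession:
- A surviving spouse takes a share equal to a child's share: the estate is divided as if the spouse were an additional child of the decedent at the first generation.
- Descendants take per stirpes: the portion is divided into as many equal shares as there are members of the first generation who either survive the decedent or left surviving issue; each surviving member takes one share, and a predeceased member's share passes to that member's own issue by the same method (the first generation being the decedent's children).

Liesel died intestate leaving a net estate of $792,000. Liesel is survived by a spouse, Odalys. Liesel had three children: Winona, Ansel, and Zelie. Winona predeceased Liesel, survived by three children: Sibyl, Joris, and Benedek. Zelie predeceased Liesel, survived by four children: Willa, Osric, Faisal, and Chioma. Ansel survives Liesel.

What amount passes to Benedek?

The spouse counts as an additional share at the children's level, so there are 4 primary shares of $198,000. Odalys takes one such share ($198,000).
The children's combined portion ($594,000) is divided into 3 shares of $198,000: Ansel takes $198,000; Winona's $198,000 share passes to Winona's issue; Zelie's $198,000 share passes to Zelie's issue.
Winona's share ($198,000) is divided into 3 shares of $66,000: Sibyl, Joris, and Benedek each take $66,000.
Zelie's share ($198,000) is divided into 4 shares of $49,500: Willa, Osric, Faisal, and Chioma each take $49,500.

Benedek receives $66,000.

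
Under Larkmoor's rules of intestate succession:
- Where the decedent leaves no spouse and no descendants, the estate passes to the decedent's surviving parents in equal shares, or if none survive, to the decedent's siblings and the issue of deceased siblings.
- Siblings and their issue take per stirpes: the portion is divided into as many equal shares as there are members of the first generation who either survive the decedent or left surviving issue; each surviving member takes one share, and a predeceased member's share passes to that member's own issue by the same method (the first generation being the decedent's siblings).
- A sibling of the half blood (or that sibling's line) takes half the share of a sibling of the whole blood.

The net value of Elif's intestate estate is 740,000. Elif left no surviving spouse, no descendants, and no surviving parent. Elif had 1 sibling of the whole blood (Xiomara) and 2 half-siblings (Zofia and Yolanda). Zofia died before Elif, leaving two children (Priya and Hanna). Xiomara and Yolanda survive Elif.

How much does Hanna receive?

The entire 740,000 passes to the siblings and their issue.
Counting each half-blood sibling's line as half a unit, there are 2 units in 740,000, so one unit is 370,000. Whole-blood lines (Xiomara) take 370,000 each; half-blood lines (Zofia and Yolanda) take 185,000 each.
Zofia's share (185,000) is divided into 2 shares of 92,500: Priya and Hanna each take 92,500.

Hanna receives 92,500.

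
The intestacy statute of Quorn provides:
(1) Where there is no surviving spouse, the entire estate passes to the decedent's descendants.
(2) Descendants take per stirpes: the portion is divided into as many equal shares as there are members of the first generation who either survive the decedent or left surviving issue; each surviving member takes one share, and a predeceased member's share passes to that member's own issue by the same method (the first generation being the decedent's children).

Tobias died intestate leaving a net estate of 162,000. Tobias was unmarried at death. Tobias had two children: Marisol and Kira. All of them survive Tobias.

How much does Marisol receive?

Marisol receives 81,000.

The entire 162,000 passes to the descendants.
That amount (162,000) is divided into 2 shares of 81,000: Marisol and Kira each take 81,000.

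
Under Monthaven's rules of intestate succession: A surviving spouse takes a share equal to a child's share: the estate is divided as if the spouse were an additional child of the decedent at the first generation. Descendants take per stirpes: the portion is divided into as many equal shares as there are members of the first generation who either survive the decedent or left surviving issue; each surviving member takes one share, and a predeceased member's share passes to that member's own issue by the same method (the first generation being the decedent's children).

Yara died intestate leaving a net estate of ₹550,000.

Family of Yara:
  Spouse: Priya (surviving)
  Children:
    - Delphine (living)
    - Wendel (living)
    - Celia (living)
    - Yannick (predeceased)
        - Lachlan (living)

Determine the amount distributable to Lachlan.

Lachlan receives ₹110,000.

The spouse counts as an additional share at the children's level, so there are 5 primary shares of ₹110,000. Priya takes one such share (₹110,000).
The children's combined portion (₹440,000) is divided into 4 shares of ₹110,000: Delphine, Wendel, and Celia each take ₹110,000; Yannick's ₹110,000 share passes to Yannick's issue.
Yannick's share (₹110,000) passes entirely to Lachlan.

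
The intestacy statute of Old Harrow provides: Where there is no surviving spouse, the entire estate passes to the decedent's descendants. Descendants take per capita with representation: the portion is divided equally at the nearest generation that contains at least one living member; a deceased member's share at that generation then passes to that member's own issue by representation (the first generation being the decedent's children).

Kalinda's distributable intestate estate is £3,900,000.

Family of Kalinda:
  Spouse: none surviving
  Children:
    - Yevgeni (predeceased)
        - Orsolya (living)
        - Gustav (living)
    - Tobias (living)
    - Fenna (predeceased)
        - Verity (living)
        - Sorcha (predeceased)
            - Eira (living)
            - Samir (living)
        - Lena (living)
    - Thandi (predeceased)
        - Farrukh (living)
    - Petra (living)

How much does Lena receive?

Lena receives £260,000.

The entire £3,900,000 passes to the descendants.
That amount (£3,900,000) is divided into 5 shares of £780,000: Tobias and Petra each take £780,000; Yevgeni's £780,000 share passes to Yevgeni's issue; Fenna's £780,000 share passes to Fenna's issue; Thandi's £780,000 share passes to Thandi's issue.
Yevgeni's share (£780,000) is divided into 2 shares of £390,000: Orsolya and Gustav each take £390,000.
Fenna's share (£780,000) is divided into 3 shares of £260,000: Verity and Lena each take £260,000; Sorcha's £260,000 share passes to Sorcha's issue.
Sorcha's share (£260,000) is divided into 2 shares of £130,000: Eira and Samir each take £130,000.
Thandi's share (£780,000) passes entirely to Farrukh.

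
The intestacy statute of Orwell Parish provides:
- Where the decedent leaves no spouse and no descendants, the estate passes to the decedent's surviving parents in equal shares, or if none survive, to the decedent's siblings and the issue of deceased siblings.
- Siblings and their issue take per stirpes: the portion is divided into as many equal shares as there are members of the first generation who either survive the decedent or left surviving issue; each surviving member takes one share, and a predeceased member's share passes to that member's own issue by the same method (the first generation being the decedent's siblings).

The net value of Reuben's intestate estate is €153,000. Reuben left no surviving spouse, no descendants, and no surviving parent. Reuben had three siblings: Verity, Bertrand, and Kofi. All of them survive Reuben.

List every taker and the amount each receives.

The entire €153,000 passes to the siblings and their issue.
That amount (€153,000) is divided into 3 shares of €51,000: Verity, Bertrand, and Kofi each take €51,000.

Verity: €51,000; Bertrand: €51,000; Kofi: €51,000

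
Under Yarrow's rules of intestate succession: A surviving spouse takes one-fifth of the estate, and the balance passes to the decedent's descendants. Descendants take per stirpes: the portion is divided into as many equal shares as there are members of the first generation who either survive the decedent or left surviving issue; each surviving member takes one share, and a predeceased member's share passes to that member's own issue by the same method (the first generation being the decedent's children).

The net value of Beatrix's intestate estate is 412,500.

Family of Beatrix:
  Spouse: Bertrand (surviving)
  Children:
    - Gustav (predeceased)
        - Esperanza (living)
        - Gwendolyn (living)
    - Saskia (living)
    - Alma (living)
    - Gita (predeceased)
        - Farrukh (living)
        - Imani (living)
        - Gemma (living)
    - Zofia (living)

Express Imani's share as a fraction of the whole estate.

Imani receives 4/75 of the estate.

Bertrand takes one-fifth of 412,500 = 82,500. The remaining 330,000 passes to the descendants.
The descendants' portion (330,000) is divided into 5 shares of 66,000: Saskia, Alma, and Zofia each take 66,000; Gustav's 66,000 share passes to Gustav's issue; Gita's 66,000 share passes to Gita's issue.
Gustav's share (66,000) is divided into 2 shares of 33,000: Esperanza and Gwendolyn each take 33,000.
Gita's share (66,000) is divided into 3 shares of 22,000: Farrukh, Imani, and Gemma each take 22,000.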